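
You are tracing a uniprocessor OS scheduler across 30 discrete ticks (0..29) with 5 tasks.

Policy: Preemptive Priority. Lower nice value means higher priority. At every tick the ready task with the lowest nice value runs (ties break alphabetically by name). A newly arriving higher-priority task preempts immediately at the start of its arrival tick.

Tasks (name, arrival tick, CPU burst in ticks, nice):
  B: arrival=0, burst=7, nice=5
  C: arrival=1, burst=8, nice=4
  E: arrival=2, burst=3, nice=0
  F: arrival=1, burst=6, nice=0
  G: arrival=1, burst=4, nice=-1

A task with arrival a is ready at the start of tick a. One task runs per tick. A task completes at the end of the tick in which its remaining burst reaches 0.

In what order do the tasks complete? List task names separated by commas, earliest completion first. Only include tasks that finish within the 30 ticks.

t=0: ready={B} → run B
t=1: ready={B,C,F,G} → run G
t=2: ready={B,C,E,F,G} → run G
t=3: ready={B,C,E,F,G} → run G
t=4: ready={B,C,E,F,G} → run G
t=5: ready={B,C,E,F} → run E
t=6: ready={B,C,E,F} → run E
t=7: ready={B,C,E,F} → run E
t=8: ready={B,C,F} → run F
t=9: ready={B,C,F} → run F
t=10: ready={B,C,F} → run F
t=11: ready={B,C,F} → run F
t=12: ready={B,C,F} → run F
t=13: ready={B,C,F} → run F
t=14: ready={B,C} → run C
t=15: ready={B,C} → run C
t=16: ready={B,C} → run C
t=17: ready={B,C} → run C
t=18: ready={B,C} → run C
t=19: ready={B,C} → run C
t=20: ready={B,C} → run C
t=21: ready={B,C} → run C
t=22: ready={B} → run B
t=23: ready={B} → run B
t=24: ready={B} → run B
t=25: ready={B} → run B
t=26: ready={B} → run B
t=27: ready={B} → run B
t=28: (idle)
t=29: (idle)

completion order = G, E, F, C, B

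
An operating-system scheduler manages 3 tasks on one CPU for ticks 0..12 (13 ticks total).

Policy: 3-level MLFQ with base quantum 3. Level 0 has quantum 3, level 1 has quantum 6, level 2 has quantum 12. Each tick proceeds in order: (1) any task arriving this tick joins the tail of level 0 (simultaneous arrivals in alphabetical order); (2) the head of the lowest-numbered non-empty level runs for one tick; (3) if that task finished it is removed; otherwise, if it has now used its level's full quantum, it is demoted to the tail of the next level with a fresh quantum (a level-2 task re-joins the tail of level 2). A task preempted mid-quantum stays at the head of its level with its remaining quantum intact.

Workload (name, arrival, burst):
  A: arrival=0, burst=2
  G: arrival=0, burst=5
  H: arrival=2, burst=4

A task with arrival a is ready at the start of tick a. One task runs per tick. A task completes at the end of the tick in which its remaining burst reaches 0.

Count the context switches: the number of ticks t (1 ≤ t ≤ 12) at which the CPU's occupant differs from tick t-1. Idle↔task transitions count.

context switches = 5

t=0: L0/L1/L2 = AG/-/- → run A
t=1: L0/L1/L2 = AG/-/- → run A
t=2: L0/L1/L2 = GH/-/- → run G
t=3: L0/L1/L2 = GH/-/- → run G
t=4: L0/L1/L2 = GH/-/- → run G
t=5: L0/L1/L2 = H/G/- → run H
t=6: L0/L1/L2 = H/G/- → run H
t=7: L0/L1/L2 = H/G/- → run H
t=8: L0/L1/L2 = -/GH/- → run G
t=9: L0/L1/L2 = -/GH/- → run G
t=10: L0/L1/L2 = -/H/- → run H
t=11: (idle)
t=12: (idle)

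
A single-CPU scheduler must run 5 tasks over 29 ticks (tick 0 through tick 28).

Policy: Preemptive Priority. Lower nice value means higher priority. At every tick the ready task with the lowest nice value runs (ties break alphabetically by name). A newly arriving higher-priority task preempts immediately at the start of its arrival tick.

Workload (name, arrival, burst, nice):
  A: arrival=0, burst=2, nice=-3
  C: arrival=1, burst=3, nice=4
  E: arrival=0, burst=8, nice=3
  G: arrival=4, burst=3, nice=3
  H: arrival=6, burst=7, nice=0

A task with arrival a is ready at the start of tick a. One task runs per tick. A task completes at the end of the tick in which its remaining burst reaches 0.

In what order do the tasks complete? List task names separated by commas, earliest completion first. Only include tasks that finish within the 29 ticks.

t=0: ready={A,E} → run A
t=1: ready={A,C,E} → run A
t=2: ready={C,E} → run E
t=3: ready={C,E} → run E
t=4: ready={C,E,G} → run E
t=5: ready={C,E,G} → run E
t=6: ready={C,E,G,H} → run H
t=7: ready={C,E,G,H} → run H
t=8: ready={C,E,G,H} → run H
t=9: ready={C,E,G,H} → run H
t=10: ready={C,E,G,H} → run H
t=11: ready={C,E,G,H} → run H
t=12: ready={C,E,G,H} → run H
t=13: ready={C,E,G} → run E
t=14: ready={C,E,G} → run E
t=15: ready={C,E,G} → run E
t=16: ready={C,E,G} → run E
t=17: ready={C,G} → run G
t=18: ready={C,G} → run G
t=19: ready={C,G} → run G
t=20: ready={C} → run C
t=21: ready={C} → run C
t=22: ready={C} → run C
t=23: (idle)
t=24: (idle)
t=25: (idle)
t=26: (idle)
t=27: (idle)
t=28: (idle)

completion order = A, H, E, G, C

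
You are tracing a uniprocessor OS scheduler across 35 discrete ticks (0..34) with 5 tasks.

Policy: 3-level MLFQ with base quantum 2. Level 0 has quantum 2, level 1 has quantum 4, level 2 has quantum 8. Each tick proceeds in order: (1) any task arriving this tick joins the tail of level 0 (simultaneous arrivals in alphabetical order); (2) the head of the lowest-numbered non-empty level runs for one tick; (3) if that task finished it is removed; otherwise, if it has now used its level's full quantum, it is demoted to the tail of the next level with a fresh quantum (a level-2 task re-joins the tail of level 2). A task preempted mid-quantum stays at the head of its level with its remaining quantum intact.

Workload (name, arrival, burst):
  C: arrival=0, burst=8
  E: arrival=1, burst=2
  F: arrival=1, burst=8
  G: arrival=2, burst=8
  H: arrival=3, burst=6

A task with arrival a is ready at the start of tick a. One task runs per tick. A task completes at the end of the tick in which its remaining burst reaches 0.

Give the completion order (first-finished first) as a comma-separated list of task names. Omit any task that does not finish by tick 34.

t=0: L0/L1/L2 = C/-/- → run C
t=1: L0/L1/L2 = CEF/-/- → run C
t=2: L0/L1/L2 = EFG/C/- → run E
t=3: L0/L1/L2 = EFGH/C/- → run E
t=4: L0/L1/L2 = FGH/C/- → run F
t=5: L0/L1/L2 = FGH/C/- → run F
t=6: L0/L1/L2 = GH/CF/- → run G
t=7: L0/L1/L2 = GH/CF/- → run G
t=8: L0/L1/L2 = H/CFG/- → run H
t=9: L0/L1/L2 = H/CFG/- → run H
t=10: L0/L1/L2 = -/CFGH/- → run C
t=11: L0/L1/L2 = -/CFGH/- → run C
t=12: L0/L1/L2 = -/CFGH/- → run C
t=13: L0/L1/L2 = -/CFGH/- → run C
t=14: L0/L1/L2 = -/FGH/C → run F
t=15: L0/L1/L2 = -/FGH/C → run F
t=16: L0/L1/L2 = -/FGH/C → run F
t=17: L0/L1/L2 = -/FGH/C → run F
t=18: L0/L1/L2 = -/GH/CF → run G
t=19: L0/L1/L2 = -/GH/CF → run G
t=20: L0/L1/L2 = -/GH/CF → run G
t=21: L0/L1/L2 = -/GH/CF → run G
t=22: L0/L1/L2 = -/H/CFG → run H
t=23: L0/L1/L2 = -/H/CFG → run H
t=24: L0/L1/L2 = -/H/CFG → run H
t=25: L0/L1/L2 = -/H/CFG → run H
t=26: L0/L1/L2 = -/-/CFG → run C
t=27: L0/L1/L2 = -/-/CFG → run C
t=28: L0/L1/L2 = -/-/FG → run F
t=29: L0/L1/L2 = -/-/FG → run F
t=30: L0/L1/L2 = -/-/G → run G
t=31: L0/L1/L2 = -/-/G → run G
t=32: (idle)
t=33: (idle)
t=34: (idle)

completion order = E, H, C, F, G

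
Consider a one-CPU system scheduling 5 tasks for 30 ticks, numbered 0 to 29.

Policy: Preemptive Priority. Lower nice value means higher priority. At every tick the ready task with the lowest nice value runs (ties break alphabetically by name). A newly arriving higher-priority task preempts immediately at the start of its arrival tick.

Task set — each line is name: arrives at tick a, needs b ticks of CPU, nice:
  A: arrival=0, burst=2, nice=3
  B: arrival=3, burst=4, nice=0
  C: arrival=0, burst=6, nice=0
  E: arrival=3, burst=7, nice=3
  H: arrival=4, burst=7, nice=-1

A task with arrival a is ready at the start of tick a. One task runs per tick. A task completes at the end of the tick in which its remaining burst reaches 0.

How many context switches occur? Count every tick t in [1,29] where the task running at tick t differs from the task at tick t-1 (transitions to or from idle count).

t=0: ready={A,C} → run C
t=1: ready={A,C} → run C
t=2: ready={A,C} → run C
t=3: ready={A,B,C,E} → run B
t=4: ready={A,B,C,E,H} → run H
t=5: ready={A,B,C,E,H} → run H
t=6: ready={A,B,C,E,H} → run H
t=7: ready={A,B,C,E,H} → run H
t=8: ready={A,B,C,E,H} → run H
t=9: ready={A,B,C,E,H} → run H
t=10: ready={A,B,C,E,H} → run H
t=11: ready={A,B,C,E} → run B
t=12: ready={A,B,C,E} → run B
t=13: ready={A,B,C,E} → run B
t=14: ready={A,C,E} → run C
t=15: ready={A,C,E} → run C
t=16: ready={A,C,E} → run C
t=17: ready={A,E} → run A
t=18: ready={A,E} → run A
t=19: ready={E} → run E
t=20: ready={E} → run E
t=21: ready={E} → run E
t=22: ready={E} → run E
t=23: ready={E} → run E
t=24: ready={E} → run E
t=25: ready={E} → run E
t=26: (idle)
t=27: (idle)
t=28: (idle)
t=29: (idle)

context switches = 7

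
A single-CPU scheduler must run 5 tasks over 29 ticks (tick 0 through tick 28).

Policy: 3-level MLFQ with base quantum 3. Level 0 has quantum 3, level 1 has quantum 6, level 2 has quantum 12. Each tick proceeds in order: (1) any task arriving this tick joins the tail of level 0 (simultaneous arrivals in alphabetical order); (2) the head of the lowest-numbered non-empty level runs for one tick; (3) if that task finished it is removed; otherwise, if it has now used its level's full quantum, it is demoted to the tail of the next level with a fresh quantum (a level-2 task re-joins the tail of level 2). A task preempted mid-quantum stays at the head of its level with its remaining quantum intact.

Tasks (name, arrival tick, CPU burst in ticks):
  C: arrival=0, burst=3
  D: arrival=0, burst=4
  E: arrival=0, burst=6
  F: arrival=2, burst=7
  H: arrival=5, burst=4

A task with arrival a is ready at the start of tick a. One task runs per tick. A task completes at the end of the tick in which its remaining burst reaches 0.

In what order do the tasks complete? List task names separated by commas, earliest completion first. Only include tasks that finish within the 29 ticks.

t=0: L0/L1/L2 = CDE/-/- → run C
t=1: L0/L1/L2 = CDE/-/- → run C
t=2: L0/L1/L2 = CDEF/-/- → run C
t=3: L0/L1/L2 = DEF/-/- → run D
t=4: L0/L1/L2 = DEF/-/- → run D
t=5: L0/L1/L2 = DEFH/-/- → run D
t=6: L0/L1/L2 = EFH/D/- → run E
t=7: L0/L1/L2 = EFH/D/- → run E
t=8: L0/L1/L2 = EFH/D/- → run E
t=9: L0/L1/L2 = FH/DE/- → run F
t=10: L0/L1/L2 = FH/DE/- → run F
t=11: L0/L1/L2 = FH/DE/- → run F
t=12: L0/L1/L2 = H/DEF/- → run H
t=13: L0/L1/L2 = H/DEF/- → run H
t=14: L0/L1/L2 = H/DEF/- → run H
t=15: L0/L1/L2 = -/DEFH/- → run D
t=16: L0/L1/L2 = -/EFH/- → run E
t=17: L0/L1/L2 = -/EFH/- → run E
t=18: L0/L1/L2 = -/EFH/- → run E
t=19: L0/L1/L2 = -/FH/- → run F
t=20: L0/L1/L2 = -/FH/- → run F
t=21: L0/L1/L2 = -/FH/- → run F
t=22: L0/L1/L2 = -/FH/- → run F
t=23: L0/L1/L2 = -/H/- → run H
t=24: (idle)
t=25: (idle)
t=26: (idle)
t=27: (idle)
t=28: (idle)

completion order = C, D, E, F, H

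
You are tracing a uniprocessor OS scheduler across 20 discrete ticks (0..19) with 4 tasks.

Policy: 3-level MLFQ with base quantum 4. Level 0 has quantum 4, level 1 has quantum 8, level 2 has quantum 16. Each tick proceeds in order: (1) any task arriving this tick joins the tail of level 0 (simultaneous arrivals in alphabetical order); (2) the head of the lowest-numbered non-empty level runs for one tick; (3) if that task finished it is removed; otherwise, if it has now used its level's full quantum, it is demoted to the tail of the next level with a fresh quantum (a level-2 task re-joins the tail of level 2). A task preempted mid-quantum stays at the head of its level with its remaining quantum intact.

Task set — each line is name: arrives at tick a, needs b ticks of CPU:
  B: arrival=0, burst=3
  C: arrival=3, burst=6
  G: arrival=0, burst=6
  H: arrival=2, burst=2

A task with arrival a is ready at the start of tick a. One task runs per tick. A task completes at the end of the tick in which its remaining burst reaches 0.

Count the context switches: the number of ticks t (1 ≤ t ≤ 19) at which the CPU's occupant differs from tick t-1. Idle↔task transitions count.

t=0: L0/L1/L2 = BG/-/- → run B
t=1: L0/L1/L2 = BG/-/- → run B
t=2: L0/L1/L2 = BGH/-/- → run B
t=3: L0/L1/L2 = GHC/-/- → run G
t=4: L0/L1/L2 = GHC/-/- → run G
t=5: L0/L1/L2 = GHC/-/- → run G
t=6: L0/L1/L2 = GHC/-/- → run G
t=7: L0/L1/L2 = HC/G/- → run H
t=8: L0/L1/L2 = HC/G/- → run H
t=9: L0/L1/L2 = C/G/- → run C
t=10: L0/L1/L2 = C/G/- → run C
t=11: L0/L1/L2 = C/G/- → run C
t=12: L0/L1/L2 = C/G/- → run C
t=13: L0/L1/L2 = -/GC/- → run G
t=14: L0/L1/L2 = -/GC/- → run G
t=15: L0/L1/L2 = -/C/- → run C
t=16: L0/L1/L2 = -/C/- → run C
t=17: (idle)
t=18: (idle)
t=19: (idle)

context switches = 6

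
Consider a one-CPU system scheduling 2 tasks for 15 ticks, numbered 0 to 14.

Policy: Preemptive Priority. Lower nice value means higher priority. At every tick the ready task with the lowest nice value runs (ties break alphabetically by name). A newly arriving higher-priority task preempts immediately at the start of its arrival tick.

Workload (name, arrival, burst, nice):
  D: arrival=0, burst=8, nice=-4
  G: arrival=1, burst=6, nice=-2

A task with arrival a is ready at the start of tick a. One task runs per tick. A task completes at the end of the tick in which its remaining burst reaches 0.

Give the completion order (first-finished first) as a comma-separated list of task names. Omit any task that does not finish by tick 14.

completion order = D, G

t=0: ready={D} → run D
t=1: ready={D,G} → run D
t=2: ready={D,G} → run D
t=3: ready={D,G} → run D
t=4: ready={D,G} → run D
t=5: ready={D,G} → run D
t=6: ready={D,G} → run D
t=7: ready={D,G} → run D
t=8: ready={G} → run G
t=9: ready={G} → run G
t=10: ready={G} → run G
t=11: ready={G} → run G
t=12: ready={G} → run G
t=13: ready={G} → run G
t=14: (idle)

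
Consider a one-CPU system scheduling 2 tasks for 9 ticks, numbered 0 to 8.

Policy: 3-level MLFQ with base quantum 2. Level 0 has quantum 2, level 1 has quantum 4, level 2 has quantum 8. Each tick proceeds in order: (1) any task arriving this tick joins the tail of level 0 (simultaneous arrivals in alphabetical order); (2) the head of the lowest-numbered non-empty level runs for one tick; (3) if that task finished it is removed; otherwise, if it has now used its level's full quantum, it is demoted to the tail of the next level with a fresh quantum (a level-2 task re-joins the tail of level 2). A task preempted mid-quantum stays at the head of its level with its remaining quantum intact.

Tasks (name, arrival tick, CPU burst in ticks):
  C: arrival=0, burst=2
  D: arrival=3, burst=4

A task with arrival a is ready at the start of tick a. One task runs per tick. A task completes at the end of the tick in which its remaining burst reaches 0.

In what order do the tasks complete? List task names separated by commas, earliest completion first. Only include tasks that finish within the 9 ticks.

completion order = C, D

t=0: L0/L1/L2 = C/-/- → run C
t=1: L0/L1/L2 = C/-/- → run C
t=2: (idle)
t=3: L0/L1/L2 = D/-/- → run D
t=4: L0/L1/L2 = D/-/- → run D
t=5: L0/L1/L2 = -/D/- → run D
t=6: L0/L1/L2 = -/D/- → run D
t=7: (idle)
t=8: (idle)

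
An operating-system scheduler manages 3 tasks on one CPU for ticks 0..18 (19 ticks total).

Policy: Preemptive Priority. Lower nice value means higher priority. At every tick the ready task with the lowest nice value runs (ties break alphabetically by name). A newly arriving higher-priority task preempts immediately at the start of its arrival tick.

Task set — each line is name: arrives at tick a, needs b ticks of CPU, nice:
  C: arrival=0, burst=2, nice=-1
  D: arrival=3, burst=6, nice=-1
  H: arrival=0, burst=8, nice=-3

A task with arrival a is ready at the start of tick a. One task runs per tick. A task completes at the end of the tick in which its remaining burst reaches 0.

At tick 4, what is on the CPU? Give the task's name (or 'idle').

running at tick 4 = H

t=0: ready={C,H} → run H
t=1: ready={C,H} → run H
t=2: ready={C,H} → run H
t=3: ready={C,D,H} → run H
t=4: ready={C,D,H} → run H
t=5: ready={C,D,H} → run H
t=6: ready={C,D,H} → run H
t=7: ready={C,D,H} → run H
t=8: ready={C,D} → run C
t=9: ready={C,D} → run C
t=10: ready={D} → run D
t=11: ready={D} → run D
t=12: ready={D} → run D
t=13: ready={D} → run D
t=14: ready={D} → run D
t=15: ready={D} → run D
t=16: (idle)
t=17: (idle)
t=18: (idle)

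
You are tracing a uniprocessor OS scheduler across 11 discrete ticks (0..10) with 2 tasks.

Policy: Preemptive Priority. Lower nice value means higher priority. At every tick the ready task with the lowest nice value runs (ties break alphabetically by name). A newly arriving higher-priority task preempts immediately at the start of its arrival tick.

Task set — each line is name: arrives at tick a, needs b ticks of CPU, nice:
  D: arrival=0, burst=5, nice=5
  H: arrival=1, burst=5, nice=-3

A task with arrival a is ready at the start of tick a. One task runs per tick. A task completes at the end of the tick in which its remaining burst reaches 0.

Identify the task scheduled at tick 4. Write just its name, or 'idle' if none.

t=0: ready={D} → run D
t=1: ready={D,H} → run H
t=2: ready={D,H} → run H
t=3: ready={D,H} → run H
t=4: ready={D,H} → run H
t=5: ready={D,H} → run H
t=6: ready={D} → run D
t=7: ready={D} → run D
t=8: ready={D} → run D
t=9: ready={D} → run D
t=10: (idle)

running at tick 4 = H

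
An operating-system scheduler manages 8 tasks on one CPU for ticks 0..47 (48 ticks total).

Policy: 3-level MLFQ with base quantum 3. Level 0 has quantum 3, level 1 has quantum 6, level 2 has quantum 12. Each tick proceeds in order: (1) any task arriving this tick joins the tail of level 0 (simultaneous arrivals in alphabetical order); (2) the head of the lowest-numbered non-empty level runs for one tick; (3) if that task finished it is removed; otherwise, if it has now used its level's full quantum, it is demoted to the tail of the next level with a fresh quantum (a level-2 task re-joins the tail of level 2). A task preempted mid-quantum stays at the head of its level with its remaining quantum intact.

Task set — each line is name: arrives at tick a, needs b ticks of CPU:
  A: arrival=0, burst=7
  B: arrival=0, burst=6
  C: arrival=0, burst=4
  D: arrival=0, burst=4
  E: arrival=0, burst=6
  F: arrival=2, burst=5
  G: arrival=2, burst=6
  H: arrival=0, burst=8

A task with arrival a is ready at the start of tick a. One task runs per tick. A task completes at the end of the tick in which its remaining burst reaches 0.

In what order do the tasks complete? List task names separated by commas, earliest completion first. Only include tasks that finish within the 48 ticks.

t=0: L0/L1/L2 = ABCDEH/-/- → run A
t=1: L0/L1/L2 = ABCDEH/-/- → run A
t=2: L0/L1/L2 = ABCDEHFG/-/- → run A
t=3: L0/L1/L2 = BCDEHFG/A/- → run B
t=4: L0/L1/L2 = BCDEHFG/A/- → run B
t=5: L0/L1/L2 = BCDEHFG/A/- → run B
t=6: L0/L1/L2 = CDEHFG/AB/- → run C
t=7: L0/L1/L2 = CDEHFG/AB/- → run C
t=8: L0/L1/L2 = CDEHFG/AB/- → run C
t=9: L0/L1/L2 = DEHFG/ABC/- → run D
t=10: L0/L1/L2 = DEHFG/ABC/- → run D
t=11: L0/L1/L2 = DEHFG/ABC/- → run D
t=12: L0/L1/L2 = EHFG/ABCD/- → run E
t=13: L0/L1/L2 = EHFG/ABCD/- → run E
t=14: L0/L1/L2 = EHFG/ABCD/- → run E
t=15: L0/L1/L2 = HFG/ABCDE/- → run H
t=16: L0/L1/L2 = HFG/ABCDE/- → run H
t=17: L0/L1/L2 = HFG/ABCDE/- → run H
t=18: L0/L1/L2 = FG/ABCDEH/- → run F
t=19: L0/L1/L2 = FG/ABCDEH/- → run F
t=20: L0/L1/L2 = FG/ABCDEH/- → run F
t=21: L0/L1/L2 = G/ABCDEHF/- → run G
t=22: L0/L1/L2 = G/ABCDEHF/- → run G
t=23: L0/L1/L2 = G/ABCDEHF/- → run G
t=24: L0/L1/L2 = -/ABCDEHFG/- → run A
t=25: L0/L1/L2 = -/ABCDEHFG/- → run A
t=26: L0/L1/L2 = -/ABCDEHFG/- → run A
t=27: L0/L1/L2 = -/ABCDEHFG/- → run A
t=28: L0/L1/L2 = -/BCDEHFG/- → run B
t=29: L0/L1/L2 = -/BCDEHFG/- → run B
t=30: L0/L1/L2 = -/BCDEHFG/- → run B
t=31: L0/L1/L2 = -/CDEHFG/- → run C
t=32: L0/L1/L2 = -/DEHFG/- → run D
t=33: L0/L1/L2 = -/EHFG/- → run E
t=34: L0/L1/L2 = -/EHFG/- → run E
t=35: L0/L1/L2 = -/EHFG/- → run E
t=36: L0/L1/L2 = -/HFG/- → run H
t=37: L0/L1/L2 = -/HFG/- → run H
t=38: L0/L1/L2 = -/HFG/- → run H
t=39: L0/L1/L2 = -/HFG/- → run H
t=40: L0/L1/L2 = -/HFG/- → run H
t=41: L0/L1/L2 = -/FG/- → run F
t=42: L0/L1/L2 = -/FG/- → run F
t=43: L0/L1/L2 = -/G/- → run G
t=44: L0/L1/L2 = -/G/- → run G
t=45: L0/L1/L2 = -/G/- → run G
t=46: (idle)
t=47: (idle)

completion order = A, B, C, D, E, H, F, G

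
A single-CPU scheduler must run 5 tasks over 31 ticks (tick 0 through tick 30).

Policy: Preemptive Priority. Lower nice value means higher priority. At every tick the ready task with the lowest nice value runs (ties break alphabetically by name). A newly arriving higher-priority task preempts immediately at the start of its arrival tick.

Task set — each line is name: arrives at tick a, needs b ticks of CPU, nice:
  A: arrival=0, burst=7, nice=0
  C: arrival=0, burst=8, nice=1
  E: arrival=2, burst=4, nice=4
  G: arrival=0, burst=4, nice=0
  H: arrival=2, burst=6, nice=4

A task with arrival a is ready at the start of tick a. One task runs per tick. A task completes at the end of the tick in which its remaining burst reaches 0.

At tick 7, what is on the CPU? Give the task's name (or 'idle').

t=0: ready={A,C,G} → run A
t=1: ready={A,C,G} → run A
t=2: ready={A,C,E,G,H} → run A
t=3: ready={A,C,E,G,H} → run A
t=4: ready={A,C,E,G,H} → run A
t=5: ready={A,C,E,G,H} → run A
t=6: ready={A,C,E,G,H} → run A
t=7: ready={C,E,G,H} → run G
t=8: ready={C,E,G,H} → run G
t=9: ready={C,E,G,H} → run G
t=10: ready={C,E,G,H} → run G
t=11: ready={C,E,H} → run C
t=12: ready={C,E,H} → run C
t=13: ready={C,E,H} → run C
t=14: ready={C,E,H} → run C
t=15: ready={C,E,H} → run C
t=16: ready={C,E,H} → run C
t=17: ready={C,E,H} → run C
t=18: ready={C,E,H} → run C
t=19: ready={E,H} → run E
t=20: ready={E,H} → run E
t=21: ready={E,H} → run E
t=22: ready={E,H} → run E
t=23: ready={H} → run H
t=24: ready={H} → run H
t=25: ready={H} → run H
t=26: ready={H} → run H
t=27: ready={H} → run H
t=28: ready={H} → run H
t=29: (idle)
t=30: (idle)

running at tick 7 = G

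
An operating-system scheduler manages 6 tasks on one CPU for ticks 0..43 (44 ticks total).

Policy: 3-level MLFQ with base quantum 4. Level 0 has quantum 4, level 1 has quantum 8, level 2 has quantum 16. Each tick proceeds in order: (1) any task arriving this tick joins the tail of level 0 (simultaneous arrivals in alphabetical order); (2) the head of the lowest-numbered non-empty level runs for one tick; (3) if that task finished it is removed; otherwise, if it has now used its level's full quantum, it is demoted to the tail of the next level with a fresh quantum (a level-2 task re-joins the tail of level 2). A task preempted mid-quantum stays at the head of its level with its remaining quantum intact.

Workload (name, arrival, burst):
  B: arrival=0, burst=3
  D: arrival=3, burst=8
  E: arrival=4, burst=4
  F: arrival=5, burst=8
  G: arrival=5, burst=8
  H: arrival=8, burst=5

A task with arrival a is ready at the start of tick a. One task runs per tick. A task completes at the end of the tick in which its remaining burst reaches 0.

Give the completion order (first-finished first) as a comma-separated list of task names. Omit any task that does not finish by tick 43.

t=0: L0/L1/L2 = B/-/- → run B
t=1: L0/L1/L2 = B/-/- → run B
t=2: L0/L1/L2 = B/-/- → run B
t=3: L0/L1/L2 = D/-/- → run D
t=4: L0/L1/L2 = DE/-/- → run D
t=5: L0/L1/L2 = DEFG/-/- → run D
t=6: L0/L1/L2 = DEFG/-/- → run D
t=7: L0/L1/L2 = EFG/D/- → run E
t=8: L0/L1/L2 = EFGH/D/- → run E
t=9: L0/L1/L2 = EFGH/D/- → run E
t=10: L0/L1/L2 = EFGH/D/- → run E
t=11: L0/L1/L2 = FGH/D/- → run F
t=12: L0/L1/L2 = FGH/D/- → run F
t=13: L0/L1/L2 = FGH/D/- → run F
t=14: L0/L1/L2 = FGH/D/- → run F
t=15: L0/L1/L2 = GH/DF/- → run G
t=16: L0/L1/L2 = GH/DF/- → run G
t=17: L0/L1/L2 = GH/DF/- → run G
t=18: L0/L1/L2 = GH/DF/- → run G
t=19: L0/L1/L2 = H/DFG/- → run H
t=20: L0/L1/L2 = H/DFG/- → run H
t=21: L0/L1/L2 = H/DFG/- → run H
t=22: L0/L1/L2 = H/DFG/- → run H
t=23: L0/L1/L2 = -/DFGH/- → run D
t=24: L0/L1/L2 = -/DFGH/- → run D
t=25: L0/L1/L2 = -/DFGH/- → run D
t=26: L0/L1/L2 = -/DFGH/- → run D
t=27: L0/L1/L2 = -/FGH/- → run F
t=28: L0/L1/L2 = -/FGH/- → run F
t=29: L0/L1/L2 = -/FGH/- → run F
t=30: L0/L1/L2 = -/FGH/- → run F
t=31: L0/L1/L2 = -/GH/- → run G
t=32: L0/L1/L2 = -/GH/- → run G
t=33: L0/L1/L2 = -/GH/- → run G
t=34: L0/L1/L2 = -/GH/- → run G
t=35: L0/L1/L2 = -/H/- → run H
t=36: (idle)
t=37: (idle)
t=38: (idle)
t=39: (idle)
t=40: (idle)
t=41: (idle)
t=42: (idle)
t=43: (idle)

completion order = B, E, D, F, G, H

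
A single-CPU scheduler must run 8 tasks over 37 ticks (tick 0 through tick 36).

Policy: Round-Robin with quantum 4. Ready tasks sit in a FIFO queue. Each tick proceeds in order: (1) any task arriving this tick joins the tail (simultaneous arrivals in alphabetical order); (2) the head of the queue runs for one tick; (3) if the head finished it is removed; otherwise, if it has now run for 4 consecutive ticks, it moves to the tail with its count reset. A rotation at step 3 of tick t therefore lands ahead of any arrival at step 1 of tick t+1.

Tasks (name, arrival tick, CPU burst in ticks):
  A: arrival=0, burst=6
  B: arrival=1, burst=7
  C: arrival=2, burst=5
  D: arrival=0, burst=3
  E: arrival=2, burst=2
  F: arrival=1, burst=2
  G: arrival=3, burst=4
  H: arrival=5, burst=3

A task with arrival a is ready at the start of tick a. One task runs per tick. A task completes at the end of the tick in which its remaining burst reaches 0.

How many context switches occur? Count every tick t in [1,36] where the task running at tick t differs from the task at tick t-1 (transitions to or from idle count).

context switches = 11

t=0: queue=[A,D] q_used=0 → run A
t=1: queue=[A,D,B,F] q_used=1 → run A
t=2: queue=[A,D,B,F,C,E] q_used=2 → run A
t=3: queue=[A,D,B,F,C,E,G] q_used=3 → run A
t=4: queue=[D,B,F,C,E,G,A] q_used=0 → run D
t=5: queue=[D,B,F,C,E,G,A,H] q_used=1 → run D
t=6: queue=[D,B,F,C,E,G,A,H] q_used=2 → run D
t=7: queue=[B,F,C,E,G,A,H] q_used=0 → run B
t=8: queue=[B,F,C,E,G,A,H] q_used=1 → run B
t=9: queue=[B,F,C,E,G,A,H] q_used=2 → run B
t=10: queue=[B,F,C,E,G,A,H] q_used=3 → run B
t=11: queue=[F,C,E,G,A,H,B] q_used=0 → run F
t=12: queue=[F,C,E,G,A,H,B] q_used=1 → run F
t=13: queue=[C,E,G,A,H,B] q_used=0 → run C
t=14: queue=[C,E,G,A,H,B] q_used=1 → run C
t=15: queue=[C,E,G,A,H,B] q_used=2 → run C
t=16: queue=[C,E,G,A,H,B] q_used=3 → run C
t=17: queue=[E,G,A,H,B,C] q_used=0 → run E
t=18: queue=[E,G,A,H,B,C] q_used=1 → run E
t=19: queue=[G,A,H,B,C] q_used=0 → run G
t=20: queue=[G,A,H,B,C] q_used=1 → run G
t=21: queue=[G,A,H,B,C] q_used=2 → run G
t=22: queue=[G,A,H,B,C] q_used=3 → run G
t=23: queue=[A,H,B,C] q_used=0 → run A
t=24: queue=[A,H,B,C] q_used=1 → run A
t=25: queue=[H,B,C] q_used=0 → run H
t=26: queue=[H,B,C] q_used=1 → run H
t=27: queue=[H,B,C] q_used=2 → run H
t=28: queue=[B,C] q_used=0 → run B
t=29: queue=[B,C] q_used=1 → run B
t=30: queue=[B,C] q_used=2 → run B
t=31: queue=[C] q_used=0 → run C
t=32: (idle)
t=33: (idle)
t=34: (idle)
t=35: (idle)
t=36: (idle)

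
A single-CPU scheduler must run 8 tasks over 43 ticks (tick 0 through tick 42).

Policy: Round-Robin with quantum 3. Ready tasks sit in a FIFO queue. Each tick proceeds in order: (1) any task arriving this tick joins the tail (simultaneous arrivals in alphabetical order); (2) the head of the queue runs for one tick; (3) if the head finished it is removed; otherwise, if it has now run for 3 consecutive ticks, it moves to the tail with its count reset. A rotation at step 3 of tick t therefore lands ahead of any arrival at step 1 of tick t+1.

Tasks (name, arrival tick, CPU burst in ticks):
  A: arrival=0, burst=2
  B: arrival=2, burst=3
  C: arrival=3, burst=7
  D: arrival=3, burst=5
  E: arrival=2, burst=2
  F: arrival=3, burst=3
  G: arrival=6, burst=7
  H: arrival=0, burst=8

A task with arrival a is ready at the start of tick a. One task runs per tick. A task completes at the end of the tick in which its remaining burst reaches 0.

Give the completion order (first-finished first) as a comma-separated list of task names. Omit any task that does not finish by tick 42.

t=0: queue=[A,H] q_used=0 → run A
t=1: queue=[A,H] q_used=1 → run A
t=2: queue=[H,B,E] q_used=0 → run H
t=3: queue=[H,B,E,C,D,F] q_used=1 → run H
t=4: queue=[H,B,E,C,D,F] q_used=2 → run H
t=5: queue=[B,E,C,D,F,H] q_used=0 → run B
t=6: queue=[B,E,C,D,F,H,G] q_used=1 → run B
t=7: queue=[B,E,C,D,F,H,G] q_used=2 → run B
t=8: queue=[E,C,D,F,H,G] q_used=0 → run E
t=9: queue=[E,C,D,F,H,G] q_used=1 → run E
t=10: queue=[C,D,F,H,G] q_used=0 → run C
t=11: queue=[C,D,F,H,G] q_used=1 → run C
t=12: queue=[C,D,F,H,G] q_used=2 → run C
t=13: queue=[D,F,H,G,C] q_used=0 → run D
t=14: queue=[D,F,H,G,C] q_used=1 → run D
t=15: queue=[D,F,H,G,C] q_used=2 → run D
t=16: queue=[F,H,G,C,D] q_used=0 → run F
t=17: queue=[F,H,G,C,D] q_used=1 → run F
t=18: queue=[F,H,G,C,D] q_used=2 → run F
t=19: queue=[H,G,C,D] q_used=0 → run H
t=20: queue=[H,G,C,D] q_used=1 → run H
t=21: queue=[H,G,C,D] q_used=2 → run H
t=22: queue=[G,C,D,H] q_used=0 → run G
t=23: queue=[G,C,D,H] q_used=1 → run G
t=24: queue=[G,C,D,H] q_used=2 → run G
t=25: queue=[C,D,H,G] q_used=0 → run C
t=26: queue=[C,D,H,G] q_used=1 → run C
t=27: queue=[C,D,H,G] q_used=2 → run C
t=28: queue=[D,H,G,C] q_used=0 → run D
t=29: queue=[D,H,G,C] q_used=1 → run D
t=30: queue=[H,G,C] q_used=0 → run H
t=31: queue=[H,G,C] q_used=1 → run H
t=32: queue=[G,C] q_used=0 → run G
t=33: queue=[G,C] q_used=1 → run G
t=34: queue=[G,C] q_used=2 → run G
t=35: queue=[C,G] q_used=0 → run C
t=36: queue=[G] q_used=0 → run G
t=37: (idle)
t=38: (idle)
t=39: (idle)
t=40: (idle)
t=41: (idle)
t=42: (idle)

completion order = A, B, E, F, D, H, C, G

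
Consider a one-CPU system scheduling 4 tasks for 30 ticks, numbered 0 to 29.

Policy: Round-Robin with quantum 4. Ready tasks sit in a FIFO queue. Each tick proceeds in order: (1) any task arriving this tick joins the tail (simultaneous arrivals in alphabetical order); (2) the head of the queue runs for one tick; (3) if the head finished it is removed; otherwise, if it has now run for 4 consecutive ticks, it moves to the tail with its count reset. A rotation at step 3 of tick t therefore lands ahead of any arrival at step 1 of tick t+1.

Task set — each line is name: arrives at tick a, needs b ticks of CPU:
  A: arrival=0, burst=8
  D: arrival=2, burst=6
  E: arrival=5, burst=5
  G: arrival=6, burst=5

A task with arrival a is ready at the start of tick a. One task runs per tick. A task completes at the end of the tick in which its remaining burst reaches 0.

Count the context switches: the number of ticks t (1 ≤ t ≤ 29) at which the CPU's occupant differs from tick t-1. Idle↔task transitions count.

t=0: queue=[A] q_used=0 → run A
t=1: queue=[A] q_used=1 → run A
t=2: queue=[A,D] q_used=2 → run A
t=3: queue=[A,D] q_used=3 → run A
t=4: queue=[D,A] q_used=0 → run D
t=5: queue=[D,A,E] q_used=1 → run D
t=6: queue=[D,A,E,G] q_used=2 → run D
t=7: queue=[D,A,E,G] q_used=3 → run D
t=8: queue=[A,E,G,D] q_used=0 → run A
t=9: queue=[A,E,G,D] q_used=1 → run A
t=10: queue=[A,E,G,D] q_used=2 → run A
t=11: queue=[A,E,G,D] q_used=3 → run A
t=12: queue=[E,G,D] q_used=0 → run E
t=13: queue=[E,G,D] q_used=1 → run E
t=14: queue=[E,G,D] q_used=2 → run E
t=15: queue=[E,G,D] q_used=3 → run E
t=16: queue=[G,D,E] q_used=0 → run G
t=17: queue=[G,D,E] q_used=1 → run G
t=18: queue=[G,D,E] q_used=2 → run G
t=19: queue=[G,D,E] q_used=3 → run G
t=20: queue=[D,E,G] q_used=0 → run D
t=21: queue=[D,E,G] q_used=1 → run D
t=22: queue=[E,G] q_used=0 → run E
t=23: queue=[G] q_used=0 → run G
t=24: (idle)
t=25: (idle)
t=26: (idle)
t=27: (idle)
t=28: (idle)
t=29: (idle)

context switches = 8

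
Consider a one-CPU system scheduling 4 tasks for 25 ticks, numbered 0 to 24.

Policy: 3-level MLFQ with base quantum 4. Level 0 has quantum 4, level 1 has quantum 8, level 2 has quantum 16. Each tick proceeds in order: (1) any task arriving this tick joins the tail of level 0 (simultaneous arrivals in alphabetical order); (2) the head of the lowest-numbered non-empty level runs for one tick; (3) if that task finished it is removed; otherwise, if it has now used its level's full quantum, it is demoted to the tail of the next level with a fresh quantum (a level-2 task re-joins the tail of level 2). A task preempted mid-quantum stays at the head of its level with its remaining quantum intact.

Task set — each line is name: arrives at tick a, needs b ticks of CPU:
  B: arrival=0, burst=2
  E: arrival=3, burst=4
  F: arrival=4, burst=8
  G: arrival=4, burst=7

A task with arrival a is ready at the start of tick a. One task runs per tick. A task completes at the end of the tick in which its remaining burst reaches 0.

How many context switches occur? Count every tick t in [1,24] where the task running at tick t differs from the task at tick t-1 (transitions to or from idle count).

context switches = 7

t=0: L0/L1/L2 = B/-/- → run B
t=1: L0/L1/L2 = B/-/- → run B
t=2: (idle)
t=3: L0/L1/L2 = E/-/- → run E
t=4: L0/L1/L2 = EFG/-/- → run E
t=5: L0/L1/L2 = EFG/-/- → run E
t=6: L0/L1/L2 = EFG/-/- → run E
t=7: L0/L1/L2 = FG/-/- → run F
t=8: L0/L1/L2 = FG/-/- → run F
t=9: L0/L1/L2 = FG/-/- → run F
t=10: L0/L1/L2 = FG/-/- → run F
t=11: L0/L1/L2 = G/F/- → run G
t=12: L0/L1/L2 = G/F/- → run G
t=13: L0/L1/L2 = G/F/- → run G
t=14: L0/L1/L2 = G/F/- → run G
t=15: L0/L1/L2 = -/FG/- → run F
t=16: L0/L1/L2 = -/FG/- → run F
t=17: L0/L1/L2 = -/FG/- → run F
t=18: L0/L1/L2 = -/FG/- → run F
t=19: L0/L1/L2 = -/G/- → run G
t=20: L0/L1/L2 = -/G/- → run G
t=21: L0/L1/L2 = -/G/- → run G
t=22: (idle)
t=23: (idle)
t=24: (idle)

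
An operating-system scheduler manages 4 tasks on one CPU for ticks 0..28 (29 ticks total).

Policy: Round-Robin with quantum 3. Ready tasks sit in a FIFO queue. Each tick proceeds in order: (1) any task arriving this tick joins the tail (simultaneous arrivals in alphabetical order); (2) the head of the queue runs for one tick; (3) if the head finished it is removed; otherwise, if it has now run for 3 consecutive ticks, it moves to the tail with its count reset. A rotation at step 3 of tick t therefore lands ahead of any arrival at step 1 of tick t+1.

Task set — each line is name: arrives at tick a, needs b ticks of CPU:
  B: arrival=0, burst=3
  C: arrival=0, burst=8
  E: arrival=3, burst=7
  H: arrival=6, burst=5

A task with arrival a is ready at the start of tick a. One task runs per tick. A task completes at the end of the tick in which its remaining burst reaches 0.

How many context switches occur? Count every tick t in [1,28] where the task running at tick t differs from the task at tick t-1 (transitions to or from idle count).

context switches = 9

t=0: queue=[B,C] q_used=0 → run B
t=1: queue=[B,C] q_used=1 → run B
t=2: queue=[B,C] q_used=2 → run B
t=3: queue=[C,E] q_used=0 → run C
t=4: queue=[C,E] q_used=1 → run C
t=5: queue=[C,E] q_used=2 → run C
t=6: queue=[E,C,H] q_used=0 → run E
t=7: queue=[E,C,H] q_used=1 → run E
t=8: queue=[E,C,H] q_used=2 → run E
t=9: queue=[C,H,E] q_used=0 → run C
t=10: queue=[C,H,E] q_used=1 → run C
t=11: queue=[C,H,E] q_used=2 → run C
t=12: queue=[H,E,C] q_used=0 → run H
t=13: queue=[H,E,C] q_used=1 → run H
t=14: queue=[H,E,C] q_used=2 → run H
t=15: queue=[E,C,H] q_used=0 → run E
t=16: queue=[E,C,H] q_used=1 → run E
t=17: queue=[E,C,H] q_used=2 → run E
t=18: queue=[C,H,E] q_used=0 → run C
t=19: queue=[C,H,E] q_used=1 → run C
t=20: queue=[H,E] q_used=0 → run H
t=21: queue=[H,E] q_used=1 → run H
t=22: queue=[E] q_used=0 → run E
t=23: (idle)
t=24: (idle)
t=25: (idle)
t=26: (idle)
t=27: (idle)
t=28: (idle)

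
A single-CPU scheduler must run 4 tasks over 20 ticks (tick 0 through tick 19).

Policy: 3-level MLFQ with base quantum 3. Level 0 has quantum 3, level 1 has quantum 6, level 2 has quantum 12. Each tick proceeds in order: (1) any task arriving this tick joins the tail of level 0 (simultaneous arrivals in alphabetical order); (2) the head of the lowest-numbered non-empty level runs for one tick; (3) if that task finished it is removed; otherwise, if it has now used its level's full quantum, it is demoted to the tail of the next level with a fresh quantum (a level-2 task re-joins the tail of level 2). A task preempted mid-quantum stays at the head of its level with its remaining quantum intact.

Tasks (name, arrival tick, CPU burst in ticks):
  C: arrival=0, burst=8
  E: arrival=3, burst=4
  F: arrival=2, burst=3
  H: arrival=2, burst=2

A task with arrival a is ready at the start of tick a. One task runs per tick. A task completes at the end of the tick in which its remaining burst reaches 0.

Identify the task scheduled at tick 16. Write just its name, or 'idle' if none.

t=0: L0/L1/L2 = C/-/- → run C
t=1: L0/L1/L2 = C/-/- → run C
t=2: L0/L1/L2 = CFH/-/- → run C
t=3: L0/L1/L2 = FHE/C/- → run F
t=4: L0/L1/L2 = FHE/C/- → run F
t=5: L0/L1/L2 = FHE/C/- → run F
t=6: L0/L1/L2 = HE/C/- → run H
t=7: L0/L1/L2 = HE/C/- → run H
t=8: L0/L1/L2 = E/C/- → run E
t=9: L0/L1/L2 = E/C/- → run E
t=10: L0/L1/L2 = E/C/- → run E
t=11: L0/L1/L2 = -/CE/- → run C
t=12: L0/L1/L2 = -/CE/- → run C
t=13: L0/L1/L2 = -/CE/- → run C
t=14: L0/L1/L2 = -/CE/- → run C
t=15: L0/L1/L2 = -/CE/- → run C
t=16: L0/L1/L2 = -/E/- → run E
t=17: (idle)
t=18: (idle)
t=19: (idle)

running at tick 16 = E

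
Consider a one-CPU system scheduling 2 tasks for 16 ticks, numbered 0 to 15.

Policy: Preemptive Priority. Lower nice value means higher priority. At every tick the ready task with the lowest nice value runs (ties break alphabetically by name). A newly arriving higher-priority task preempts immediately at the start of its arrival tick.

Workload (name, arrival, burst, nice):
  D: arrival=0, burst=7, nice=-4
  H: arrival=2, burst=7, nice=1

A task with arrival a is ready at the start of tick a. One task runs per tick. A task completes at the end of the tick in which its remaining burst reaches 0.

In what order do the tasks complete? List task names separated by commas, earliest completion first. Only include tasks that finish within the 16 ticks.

t=0: ready={D} → run D
t=1: ready={D} → run D
t=2: ready={D,H} → run D
t=3: ready={D,H} → run D
t=4: ready={D,H} → run D
t=5: ready={D,H} → run D
t=6: ready={D,H} → run D
t=7: ready={H} → run H
t=8: ready={H} → run H
t=9: ready={H} → run H
t=10: ready={H} → run H
t=11: ready={H} → run H
t=12: ready={H} → run H
t=13: ready={H} → run H
t=14: (idle)
t=15: (idle)

completion order = D, H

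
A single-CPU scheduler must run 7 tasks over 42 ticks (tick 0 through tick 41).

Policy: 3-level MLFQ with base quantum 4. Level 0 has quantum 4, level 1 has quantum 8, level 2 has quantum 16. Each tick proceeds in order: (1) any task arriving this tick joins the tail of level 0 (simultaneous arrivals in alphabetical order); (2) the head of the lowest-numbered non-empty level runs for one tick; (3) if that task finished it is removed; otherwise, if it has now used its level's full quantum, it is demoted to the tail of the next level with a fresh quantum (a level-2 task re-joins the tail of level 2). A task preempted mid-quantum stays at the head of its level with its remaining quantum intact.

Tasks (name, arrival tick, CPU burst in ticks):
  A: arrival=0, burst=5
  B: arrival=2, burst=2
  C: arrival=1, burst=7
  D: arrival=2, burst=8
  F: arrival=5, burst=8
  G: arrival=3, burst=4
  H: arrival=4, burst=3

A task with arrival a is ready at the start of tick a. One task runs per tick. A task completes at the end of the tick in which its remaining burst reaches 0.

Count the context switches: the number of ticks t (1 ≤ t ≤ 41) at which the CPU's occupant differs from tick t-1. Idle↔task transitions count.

context switches = 11

t=0: L0/L1/L2 = A/-/- → run A
t=1: L0/L1/L2 = AC/-/- → run A
t=2: L0/L1/L2 = ACBD/-/- → run A
t=3: L0/L1/L2 = ACBDG/-/- → run A
t=4: L0/L1/L2 = CBDGH/A/- → run C
t=5: L0/L1/L2 = CBDGHF/A/- → run C
t=6: L0/L1/L2 = CBDGHF/A/- → run C
t=7: L0/L1/L2 = CBDGHF/A/- → run C
t=8: L0/L1/L2 = BDGHF/AC/- → run B
t=9: L0/L1/L2 = BDGHF/AC/- → run B
t=10: L0/L1/L2 = DGHF/AC/- → run D
t=11: L0/L1/L2 = DGHF/AC/- → run D
t=12: L0/L1/L2 = DGHF/AC/- → run D
t=13: L0/L1/L2 = DGHF/AC/- → run D
t=14: L0/L1/L2 = GHF/ACD/- → run G
t=15: L0/L1/L2 = GHF/ACD/- → run G
t=16: L0/L1/L2 = GHF/ACD/- → run G
t=17: L0/L1/L2 = GHF/ACD/- → run G
t=18: L0/L1/L2 = HF/ACD/- → run H
t=19: L0/L1/L2 = HF/ACD/- → run H
t=20: L0/L1/L2 = HF/ACD/- → run H
t=21: L0/L1/L2 = F/ACD/- → run F
t=22: L0/L1/L2 = F/ACD/- → run F
t=23: L0/L1/L2 = F/ACD/- → run F
t=24: L0/L1/L2 = F/ACD/- → run F
t=25: L0/L1/L2 = -/ACDF/- → run A
t=26: L0/L1/L2 = -/CDF/- → run C
t=27: L0/L1/L2 = -/CDF/- → run C
t=28: L0/L1/L2 = -/CDF/- → run C
t=29: L0/L1/L2 = -/DF/- → run D
t=30: L0/L1/L2 = -/DF/- → run D
t=31: L0/L1/L2 = -/DF/- → run D
t=32: L0/L1/L2 = -/DF/- → run D
t=33: L0/L1/L2 = -/F/- → run F
t=34: L0/L1/L2 = -/F/- → run F
t=35: L0/L1/L2 = -/F/- → run F
t=36: L0/L1/L2 = -/F/- → run F
t=37: (idle)
t=38: (idle)
t=39: (idle)
t=40: (idle)
t=41: (idle)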